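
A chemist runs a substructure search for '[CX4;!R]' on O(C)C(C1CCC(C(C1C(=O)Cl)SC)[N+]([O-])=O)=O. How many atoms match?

Check the 18 heavy atoms by environment: 6× C (X4, in 6-ring) → no; 1× N (charge +1, X3, acyclic) → no; 1× O (charge -1, X1, acyclic) → no; 3× O (X1, acyclic) → no; 1× S (X2, acyclic) → no; 2× C (X4, acyclic) → match; 2× C (X3, acyclic) → no; 1× O (X2, acyclic) → no; 1× Cl (X1, acyclic) → no.
That gives 2 matching atoms.

2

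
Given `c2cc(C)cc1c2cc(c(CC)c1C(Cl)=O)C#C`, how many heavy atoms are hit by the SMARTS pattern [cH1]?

Check the 18 heavy atoms by environment: 6× c (aromatic, H0) → no; 4× c (aromatic, H1) → match; 2× C (H3) → no; 2× C (H0) → no; 1× O (H0) → no; 1× Cl (H0) → no; 1× C (H1) → no; 1× C (H2) → no.
That gives 4 matching atoms.

4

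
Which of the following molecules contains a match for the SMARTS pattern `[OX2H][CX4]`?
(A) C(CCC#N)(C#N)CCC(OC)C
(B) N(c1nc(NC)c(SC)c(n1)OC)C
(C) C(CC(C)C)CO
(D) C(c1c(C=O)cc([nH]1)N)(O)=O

C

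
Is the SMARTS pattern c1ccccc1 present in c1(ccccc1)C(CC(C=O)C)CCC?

Yes

The pattern c1ccccc1 describes six aromatic carbons in a ring — a benzene ring.
The molecule carries a phenyl ring, whose atoms satisfy every constraint of the query, so the pattern matches.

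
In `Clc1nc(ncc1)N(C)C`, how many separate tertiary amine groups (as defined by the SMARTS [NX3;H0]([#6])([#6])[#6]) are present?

1

[NX3;H0]([#6])([#6])[#6] is the SMARTS for a tertiary amine: a trivalent nitrogen with no H, bonded to three carbons.
Exactly one fragment in the molecule meets all constraints, giving 1 match.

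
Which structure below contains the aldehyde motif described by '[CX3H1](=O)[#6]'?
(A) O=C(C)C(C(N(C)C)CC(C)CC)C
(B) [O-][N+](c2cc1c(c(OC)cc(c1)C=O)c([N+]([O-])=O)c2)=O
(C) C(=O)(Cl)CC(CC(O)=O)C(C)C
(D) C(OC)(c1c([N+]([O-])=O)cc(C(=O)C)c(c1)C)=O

B

[CX3H1](=O)[#6] describes an sp2 carbon with one H, double-bonded to O and single-bonded to carbon (an aldehyde).
(A) has an acetyl/ketone group (-C(=O)CH3) but the carbonyl carbon has H0 (two carbon neighbours), not H1.
(B) contains an aldehyde (-CHO), which satisfies every atom and bond constraint.
(C) has a carboxylic acid group (-C(=O)OH) but the carbonyl carbon has H0 and is bonded to O, not H1.
(D) has an acetyl/ketone group (-C(=O)CH3) but the carbonyl carbon has H0 (two carbon neighbours), not H1.
So the answer is (B).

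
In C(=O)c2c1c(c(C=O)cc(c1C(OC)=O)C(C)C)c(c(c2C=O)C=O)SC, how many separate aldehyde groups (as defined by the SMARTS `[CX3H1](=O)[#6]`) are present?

[CX3H1](=O)[#6] is the SMARTS for an aldehyde: an sp2 carbon with one H, double-bonded to O and single-bonded to carbon.
The molecule carries 4 separate instances of an aldehyde (-CHO) meeting every constraint; each maps to a distinct set of atoms, giving 4 matches.

4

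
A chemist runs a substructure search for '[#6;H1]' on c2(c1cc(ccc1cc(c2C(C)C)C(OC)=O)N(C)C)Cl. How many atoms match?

5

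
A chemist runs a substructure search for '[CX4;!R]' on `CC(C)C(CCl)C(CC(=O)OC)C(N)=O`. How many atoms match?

8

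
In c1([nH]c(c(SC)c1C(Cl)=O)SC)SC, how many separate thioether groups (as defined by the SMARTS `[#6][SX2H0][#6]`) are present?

[#6][SX2H0][#6] is the SMARTS for a thioether: an aliphatic sulfur bridging two carbons with no H on the sulfur.
The molecule carries 3 separate instances of a methylthio ether (-SCH3) meeting every constraint; each maps to a distinct set of atoms, giving 3 matches.

3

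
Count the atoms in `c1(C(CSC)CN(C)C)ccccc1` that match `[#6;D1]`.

3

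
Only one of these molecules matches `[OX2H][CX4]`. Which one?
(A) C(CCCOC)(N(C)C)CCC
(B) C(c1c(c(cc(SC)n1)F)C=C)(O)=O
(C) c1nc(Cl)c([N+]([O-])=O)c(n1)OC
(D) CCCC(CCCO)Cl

[OX2H][CX4] describes a hydroxyl oxygen bound to an sp3 (X4) carbon (an aliphatic alcohol).
(A) has a methoxy ether (-OCH3) but the oxygen has H0 (ether), not H1.
(B) has a carboxylic acid group (-C(=O)OH) but the -OH is on a CX3 carbonyl carbon, not a CX4 carbon.
(C) has a methoxy ether (-OCH3) but the oxygen has H0 (ether), not H1.
(D) contains a hydroxyl group (-OH), which satisfies every atom and bond constraint.
So the answer is (D).

D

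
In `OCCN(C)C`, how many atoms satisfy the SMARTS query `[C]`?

4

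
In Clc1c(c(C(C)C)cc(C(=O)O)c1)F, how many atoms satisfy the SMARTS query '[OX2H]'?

1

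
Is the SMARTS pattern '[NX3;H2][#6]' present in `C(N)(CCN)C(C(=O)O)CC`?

The pattern [NX3;H2][#6] describes a trivalent nitrogen with two H attached to carbon — a primary amine.
The molecule carries a primary amino group (-NH2), whose atoms satisfy every constraint of the query, so the pattern matches.

Yes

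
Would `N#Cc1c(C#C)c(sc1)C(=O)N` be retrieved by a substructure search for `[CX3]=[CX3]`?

No

The pattern [CX3]=[CX3] describes a non-aromatic C=C double bond between two sp2 carbons — an alkene.
The closest candidate here is an ethynyl group (-C#CH), but the C-C bond is a triple bond, not a double bond. No other fragment satisfies the full query, so there is no match.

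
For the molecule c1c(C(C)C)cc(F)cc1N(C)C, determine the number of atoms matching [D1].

5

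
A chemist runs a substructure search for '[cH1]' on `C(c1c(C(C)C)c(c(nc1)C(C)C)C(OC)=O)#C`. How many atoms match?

1

The query [cH1] means: aromatic carbon bearing exactly one hydrogen.
Check the 18 heavy atoms by environment: 1× n (aromatic, H0) → no; 1× c (aromatic, H1) → match; 4× c (aromatic, H0) → no; 3× C (H1) → no; 5× C (H3) → no; 2× C (H0) → no; 2× O (H0) → no.
That gives 1 matching atom.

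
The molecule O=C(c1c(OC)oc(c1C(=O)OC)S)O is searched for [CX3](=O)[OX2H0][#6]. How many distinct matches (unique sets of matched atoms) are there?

1

[CX3](=O)[OX2H0][#6] is the SMARTS for an ester: a carbonyl carbon bonded to an oxygen that is itself bonded to carbon (no H on that O).
Exactly one fragment in the molecule meets all constraints, giving 1 match.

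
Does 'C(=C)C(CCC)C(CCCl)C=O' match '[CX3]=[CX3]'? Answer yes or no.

The pattern [CX3]=[CX3] describes a non-aromatic C=C double bond between two sp2 carbons — an alkene.
The molecule carries a vinyl group (-CH=CH2), whose atoms satisfy every constraint of the query, so the pattern matches.

Yes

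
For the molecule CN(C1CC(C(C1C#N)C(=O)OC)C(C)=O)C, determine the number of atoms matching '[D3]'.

Check the 17 heavy atoms by environment: 6× C (D3) → match; 2× C (D2) → no; 1× N (D3) → match; 4× C (D1) → no; 2× O (D1) → no; 1× O (D2) → no; 1× N (D1) → no.
Summing the matching environments: 6 + 1 = 7 matching atoms.

7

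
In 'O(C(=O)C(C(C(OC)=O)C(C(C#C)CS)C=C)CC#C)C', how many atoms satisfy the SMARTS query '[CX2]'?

4

The query [CX2] means: C with X2: aliphatic carbon with exactly 2 total connections.
Check the 21 heavy atoms by environment: 8× C (X4) → no; 4× C (X2) → match; 1× S (X2) → no; 4× C (X3) → no; 2× O (X1) → no; 2× O (X2) → no.
That gives 4 matching atoms.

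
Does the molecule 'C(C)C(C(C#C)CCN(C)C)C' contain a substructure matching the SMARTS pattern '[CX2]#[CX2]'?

The pattern [CX2]#[CX2] describes a carbon-carbon triple bond — an alkyne.
The molecule carries an ethynyl group (-C#CH), whose atoms satisfy every constraint of the query, so the pattern matches.

Yes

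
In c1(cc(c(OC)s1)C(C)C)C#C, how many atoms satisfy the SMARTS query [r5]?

5

The query [r5] means: r5 matches atoms in a five-membered ring.
Check the 12 heavy atoms by environment: 1× s (aromatic, in 5-ring) → match; 4× c (aromatic, in 5-ring) → match; 6× C (acyclic) → no; 1× O (acyclic) → no.
Summing the matching environments: 1 + 4 = 5 matching atoms.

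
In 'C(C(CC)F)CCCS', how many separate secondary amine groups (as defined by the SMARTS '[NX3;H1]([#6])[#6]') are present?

0

[NX3;H1]([#6])[#6] is the SMARTS for a secondary amine: a trivalent nitrogen with one H, bonded to two carbons.
No fragment in the molecule satisfies every constraint, giving 0 matches.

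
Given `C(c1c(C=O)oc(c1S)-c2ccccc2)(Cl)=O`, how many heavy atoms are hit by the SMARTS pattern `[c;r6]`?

6

Check the 17 heavy atoms by environment: 1× o (aromatic, in 5-ring) → no; 4× c (aromatic, in 5-ring) → no; 2× C (acyclic) → no; 2× O (acyclic) → no; 1× Cl (acyclic) → no; 6× c (aromatic, in 6-ring) → match; 1× S (acyclic) → no.
That gives 6 matching atoms.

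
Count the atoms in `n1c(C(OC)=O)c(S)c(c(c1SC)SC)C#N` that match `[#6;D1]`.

The query [#6;D1] means: carbon bonded to exactly one heavy atom.
Check the 17 heavy atoms by environment: 1× n (aromatic, D2) → no; 5× c (aromatic, D3) → no; 2× S (D2) → no; 3× C (D1) → match; 1× S (D1) → no; 1× C (D3) → no; 1× O (D1) → no; 1× O (D2) → no; 1× C (D2) → no; 1× N (D1) → no.
That gives 3 matching atoms.

3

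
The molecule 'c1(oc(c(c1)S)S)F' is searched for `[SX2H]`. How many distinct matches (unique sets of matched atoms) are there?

2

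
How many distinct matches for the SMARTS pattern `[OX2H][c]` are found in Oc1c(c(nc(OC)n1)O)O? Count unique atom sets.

3

[OX2H][c] is the SMARTS for a phenol: a hydroxyl oxygen attached to an aromatic carbon.
The molecule carries 3 separate instances of a hydroxyl group (-OH) meeting every constraint; each maps to a distinct set of atoms, giving 3 matches.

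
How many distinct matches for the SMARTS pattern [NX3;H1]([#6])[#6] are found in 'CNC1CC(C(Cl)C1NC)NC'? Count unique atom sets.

3

[NX3;H1]([#6])[#6] is the SMARTS for a secondary amine: a trivalent nitrogen with one H, bonded to two carbons.
The molecule carries 3 separate instances of an N-methylamino group (-NHCH3) meeting every constraint; each maps to a distinct set of atoms, giving 3 matches.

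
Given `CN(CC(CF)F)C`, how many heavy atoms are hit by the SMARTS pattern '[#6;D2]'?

Check the 8 heavy atoms by environment: 2× C (D2) → match; 1× C (D3) → no; 1× N (D3) → no; 2× C (D1) → no; 2× F (D1) → no.
That gives 2 matching atoms.

2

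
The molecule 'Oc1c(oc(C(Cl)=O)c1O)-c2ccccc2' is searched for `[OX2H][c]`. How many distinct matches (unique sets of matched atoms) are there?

2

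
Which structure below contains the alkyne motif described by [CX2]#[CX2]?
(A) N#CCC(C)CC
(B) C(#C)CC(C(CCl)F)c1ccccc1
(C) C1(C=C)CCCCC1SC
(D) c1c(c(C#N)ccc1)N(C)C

B

[CX2]#[CX2] describes a carbon-carbon triple bond (an alkyne).
(A) has a nitrile (-C#N) but the triple bond is C#N, not C#C.
(B) contains an ethynyl group (-C#CH), which satisfies every atom and bond constraint.
(C) has a vinyl group (-CH=CH2) but the C=C is a double bond; both carbons are CX3, not CX2.
(D) has a nitrile (-C#N) but the triple bond is C#N, not C#C.
So the answer is (B).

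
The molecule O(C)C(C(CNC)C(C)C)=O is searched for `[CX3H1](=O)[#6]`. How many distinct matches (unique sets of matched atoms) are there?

0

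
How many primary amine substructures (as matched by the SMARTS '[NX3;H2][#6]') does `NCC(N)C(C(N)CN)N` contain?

[NX3;H2][#6] is the SMARTS for a primary amine: a trivalent nitrogen with two H attached to carbon.
The molecule carries 5 separate instances of a primary amino group (-NH2) meeting every constraint; each maps to a distinct set of atoms, giving 5 matches.

5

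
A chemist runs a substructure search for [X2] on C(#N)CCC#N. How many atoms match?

The query [X2] means: any atom with exactly two total connections (bonds + H).
Check the 6 heavy atoms by environment: 2× C (X4) → no; 2× C (X2) → match; 2× N (X1) → no.
That gives 2 matching atoms.

2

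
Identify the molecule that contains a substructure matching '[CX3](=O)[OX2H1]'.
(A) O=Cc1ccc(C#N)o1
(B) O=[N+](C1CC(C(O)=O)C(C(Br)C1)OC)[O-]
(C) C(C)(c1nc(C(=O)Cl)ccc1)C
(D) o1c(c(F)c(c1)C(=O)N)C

[CX3](=O)[OX2H1] describes an sp2 carbon double-bonded to O and single-bonded to an -OH oxygen (a carboxylic acid).
(A) has an aldehyde (-CHO) but there is no singly-bonded oxygen on the carbonyl carbon.
(B) contains a carboxylic acid group (-C(=O)OH), which satisfies every atom and bond constraint.
(C) has an acyl chloride (-C(=O)Cl) but the carbonyl is bonded to Cl, not to an -OH oxygen.
(D) has a primary amide (-C(=O)NH2) but the carbonyl is bonded to N, not to an -OH oxygen.
So the answer is (B).

B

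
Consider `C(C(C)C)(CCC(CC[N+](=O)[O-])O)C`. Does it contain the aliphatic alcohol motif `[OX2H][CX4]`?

The pattern [OX2H][CX4] describes a hydroxyl oxygen bound to an sp3 (X4) carbon — an aliphatic alcohol.
The molecule carries a hydroxyl group (-OH), whose atoms satisfy every constraint of the query, so the pattern matches.

Yes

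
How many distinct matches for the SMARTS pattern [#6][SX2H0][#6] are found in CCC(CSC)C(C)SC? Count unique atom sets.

[#6][SX2H0][#6] is the SMARTS for a thioether: an aliphatic sulfur bridging two carbons with no H on the sulfur.
The molecule carries 2 separate instances of a methylthio ether (-SCH3) meeting every constraint; each maps to a distinct set of atoms, giving 2 matches.

2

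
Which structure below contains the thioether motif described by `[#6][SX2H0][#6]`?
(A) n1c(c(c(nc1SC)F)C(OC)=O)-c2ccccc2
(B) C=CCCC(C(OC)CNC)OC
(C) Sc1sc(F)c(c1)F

A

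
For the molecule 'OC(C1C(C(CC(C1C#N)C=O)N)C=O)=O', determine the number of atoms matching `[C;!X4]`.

4

The query [C;!X4] means: aliphatic carbon that does not have four total connections.
Check the 16 heavy atoms by environment: 6× C (X4) → no; 1× C (X2) → match; 1× N (X1) → no; 3× C (X3) → match; 3× O (X1) → no; 1× O (X2) → no; 1× N (X3) → no.
Summing the matching environments: 1 + 3 = 4 matching atoms.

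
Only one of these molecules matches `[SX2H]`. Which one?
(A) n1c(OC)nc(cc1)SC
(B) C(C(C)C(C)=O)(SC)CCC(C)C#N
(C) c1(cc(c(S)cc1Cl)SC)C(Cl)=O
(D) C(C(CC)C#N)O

C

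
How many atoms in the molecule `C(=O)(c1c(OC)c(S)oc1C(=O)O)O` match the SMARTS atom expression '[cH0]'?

4

The query [cH0] means: aromatic carbon with no attached hydrogen (substituted or ring-fusion).
Check the 14 heavy atoms by environment: 1× o (aromatic, H0) → no; 4× c (aromatic, H0) → match; 2× C (H0) → no; 3× O (H0) → no; 2× O (H1) → no; 1× S (H1) → no; 1× C (H3) → no.
That gives 4 matching atoms.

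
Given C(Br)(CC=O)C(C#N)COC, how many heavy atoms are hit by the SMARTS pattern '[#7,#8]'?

The query [#7,#8] means: nitrogen or oxygen (comma = OR).
Check the 11 heavy atoms by environment: 7× C → no; 1× Br → no; 2× O → match; 1× N → match.
Summing the matching environments: 2 + 1 = 3 matching atoms.

3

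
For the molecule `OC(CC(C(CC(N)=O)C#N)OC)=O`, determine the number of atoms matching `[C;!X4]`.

3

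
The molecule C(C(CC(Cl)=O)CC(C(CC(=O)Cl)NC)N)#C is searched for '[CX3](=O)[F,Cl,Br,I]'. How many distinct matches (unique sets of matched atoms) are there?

2

[CX3](=O)[F,Cl,Br,I] is the SMARTS for an acyl halide: a carbonyl carbon bonded to a halogen.
The molecule carries 2 separate instances of an acyl chloride (-C(=O)Cl) meeting every constraint; each maps to a distinct set of atoms, giving 2 matches.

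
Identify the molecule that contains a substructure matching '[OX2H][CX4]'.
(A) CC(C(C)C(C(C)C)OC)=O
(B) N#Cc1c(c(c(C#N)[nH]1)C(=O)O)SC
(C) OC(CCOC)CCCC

C

[OX2H][CX4] describes a hydroxyl oxygen bound to an sp3 (X4) carbon (an aliphatic alcohol).
(A) has a methoxy ether (-OCH3) but the oxygen has H0 (ether), not H1.
(B) has a carboxylic acid group (-C(=O)OH) but the -OH is on a CX3 carbonyl carbon, not a CX4 carbon.
(C) contains a hydroxyl group (-OH), which satisfies every atom and bond constraint.
So the answer is (C).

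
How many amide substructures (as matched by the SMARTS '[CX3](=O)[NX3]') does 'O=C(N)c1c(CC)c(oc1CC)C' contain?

[CX3](=O)[NX3] is the SMARTS for an amide: a carbonyl carbon bonded to a trivalent nitrogen.
Exactly one fragment in the molecule meets all constraints, giving 1 match.

1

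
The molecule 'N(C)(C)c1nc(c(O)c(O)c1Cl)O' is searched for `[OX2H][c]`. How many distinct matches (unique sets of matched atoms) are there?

3

[OX2H][c] is the SMARTS for a phenol: a hydroxyl oxygen attached to an aromatic carbon.
The molecule carries 3 separate instances of a hydroxyl group (-OH) meeting every constraint; each maps to a distinct set of atoms, giving 3 matches.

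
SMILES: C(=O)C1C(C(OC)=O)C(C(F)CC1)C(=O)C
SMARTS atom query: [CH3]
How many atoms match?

The query [CH3] means: aliphatic carbon with exactly three hydrogens.
Check the 16 heavy atoms by environment: 5× C (H1) → no; 2× C (H2) → no; 2× C (H0) → no; 4× O (H0) → no; 2× C (H3) → match; 1× F (H0) → no.
That gives 2 matching atoms.

2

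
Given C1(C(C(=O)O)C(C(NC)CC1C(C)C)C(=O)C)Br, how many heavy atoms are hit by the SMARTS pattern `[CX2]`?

0

The query [CX2] means: C with X2: aliphatic carbon with exactly 2 total connections.
Check the 18 heavy atoms by environment: 11× C (X4) → no; 2× C (X3) → no; 2× O (X1) → no; 1× O (X2) → no; 1× Br (X1) → no; 1× N (X3) → no.
No environment satisfies the query, so 0 matching atoms.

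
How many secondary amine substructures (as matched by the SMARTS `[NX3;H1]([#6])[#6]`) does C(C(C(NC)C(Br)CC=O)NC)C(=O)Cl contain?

[NX3;H1]([#6])[#6] is the SMARTS for a secondary amine: a trivalent nitrogen with one H, bonded to two carbons.
The molecule carries 2 separate instances of an N-methylamino group (-NHCH3) meeting every constraint; each maps to a distinct set of atoms, giving 2 matches.

2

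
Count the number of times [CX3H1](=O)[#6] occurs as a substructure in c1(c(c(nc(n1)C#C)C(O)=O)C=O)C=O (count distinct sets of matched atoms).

[CX3H1](=O)[#6] is the SMARTS for an aldehyde: an sp2 carbon with one H, double-bonded to O and single-bonded to carbon.
The molecule carries 2 separate instances of an aldehyde (-CHO) meeting every constraint; each maps to a distinct set of atoms, giving 2 matches.

2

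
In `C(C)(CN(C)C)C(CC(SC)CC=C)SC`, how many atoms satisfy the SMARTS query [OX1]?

0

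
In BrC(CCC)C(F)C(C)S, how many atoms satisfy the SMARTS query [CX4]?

7

Check the 10 heavy atoms by environment: 7× C (X4) → match; 1× S (X2) → no; 1× Br (X1) → no; 1× F (X1) → no.
That gives 7 matching atoms.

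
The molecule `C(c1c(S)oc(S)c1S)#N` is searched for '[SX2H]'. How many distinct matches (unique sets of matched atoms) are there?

3

[SX2H] is the SMARTS for a thiol: an aliphatic sulfur with two connections, one being H.
The molecule carries 3 separate instances of a thiol (-SH) meeting every constraint; each maps to a distinct set of atoms, giving 3 matches.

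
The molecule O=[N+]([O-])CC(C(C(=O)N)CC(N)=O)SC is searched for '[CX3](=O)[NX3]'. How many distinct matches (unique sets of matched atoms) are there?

[CX3](=O)[NX3] is the SMARTS for an amide: a carbonyl carbon bonded to a trivalent nitrogen.
The molecule carries 2 separate instances of a primary amide (-C(=O)NH2) meeting every constraint; each maps to a distinct set of atoms, giving 2 matches.

2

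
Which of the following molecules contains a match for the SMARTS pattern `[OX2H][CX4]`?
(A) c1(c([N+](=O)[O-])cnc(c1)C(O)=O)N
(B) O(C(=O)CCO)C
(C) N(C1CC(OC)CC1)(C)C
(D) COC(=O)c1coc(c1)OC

B

[OX2H][CX4] describes a hydroxyl oxygen bound to an sp3 (X4) carbon (an aliphatic alcohol).
(A) has a carboxylic acid group (-C(=O)OH) but the -OH is on a CX3 carbonyl carbon, not a CX4 carbon.
(B) contains a hydroxyl group (-OH), which satisfies every atom and bond constraint.
(C) has a methoxy ether (-OCH3) but the oxygen has H0 (ether), not H1.
(D) has a methoxy ether (-OCH3) but the oxygen has H0 (ether), not H1.
So the answer is (B).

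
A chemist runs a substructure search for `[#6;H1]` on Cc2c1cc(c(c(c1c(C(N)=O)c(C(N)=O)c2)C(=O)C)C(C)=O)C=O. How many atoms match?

3

The query [#6;H1] means: any carbon bearing exactly one hydrogen.
Check the 25 heavy atoms by environment: 8× c (aromatic, H0) → no; 2× c (aromatic, H1) → match; 4× C (H0) → no; 5× O (H0) → no; 3× C (H3) → no; 2× N (H2) → no; 1× C (H1) → match.
Summing the matching environments: 2 + 1 = 3 matching atoms.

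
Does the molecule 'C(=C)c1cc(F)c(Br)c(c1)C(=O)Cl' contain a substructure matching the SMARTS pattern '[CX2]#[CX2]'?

No

The pattern [CX2]#[CX2] describes a carbon-carbon triple bond — an alkyne.
The closest candidate here is a vinyl group (-CH=CH2), but the C=C is a double bond; both carbons are CX3, not CX2. No other fragment satisfies the full query, so there is no match.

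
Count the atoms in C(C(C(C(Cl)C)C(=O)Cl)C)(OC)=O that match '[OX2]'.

The query [OX2] means: aliphatic oxygen with two total connections — ether, hydroxyl, or ester single-bond O.
Check the 13 heavy atoms by environment: 6× C (X4) → no; 2× C (X3) → no; 2× O (X1) → no; 2× Cl (X1) → no; 1× O (X2) → match.
That gives 1 matching atom.

1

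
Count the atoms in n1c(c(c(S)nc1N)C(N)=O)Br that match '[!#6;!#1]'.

7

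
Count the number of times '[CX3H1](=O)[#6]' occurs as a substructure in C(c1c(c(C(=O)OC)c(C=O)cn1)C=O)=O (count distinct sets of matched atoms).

[CX3H1](=O)[#6] is the SMARTS for an aldehyde: an sp2 carbon with one H, double-bonded to O and single-bonded to carbon.
The molecule carries 3 separate instances of an aldehyde (-CHO) meeting every constraint; each maps to a distinct set of atoms, giving 3 matches.

3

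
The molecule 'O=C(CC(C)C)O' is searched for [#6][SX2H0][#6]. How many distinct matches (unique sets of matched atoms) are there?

0

[#6][SX2H0][#6] is the SMARTS for a thioether: an aliphatic sulfur bridging two carbons with no H on the sulfur.
No fragment in the molecule satisfies every constraint, giving 0 matches.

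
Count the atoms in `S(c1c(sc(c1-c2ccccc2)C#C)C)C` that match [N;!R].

Check the 16 heavy atoms by environment: 1× s (aromatic, in 5-ring) → no; 4× c (aromatic, in 5-ring) → no; 4× C (acyclic) → no; 6× c (aromatic, in 6-ring) → no; 1× S (acyclic) → no.
No environment satisfies the query, so 0 matching atoms.

0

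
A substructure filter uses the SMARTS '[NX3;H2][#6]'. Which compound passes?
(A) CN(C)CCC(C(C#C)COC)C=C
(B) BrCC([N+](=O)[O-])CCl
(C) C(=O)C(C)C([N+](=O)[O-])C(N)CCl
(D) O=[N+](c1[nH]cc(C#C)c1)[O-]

C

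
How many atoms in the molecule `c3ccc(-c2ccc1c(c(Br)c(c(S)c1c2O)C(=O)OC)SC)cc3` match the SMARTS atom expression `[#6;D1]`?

2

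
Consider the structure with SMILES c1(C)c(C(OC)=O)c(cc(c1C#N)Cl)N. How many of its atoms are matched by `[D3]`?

6

Check the 15 heavy atoms by environment: 5× c (aromatic, D3) → match; 1× c (aromatic, D2) → no; 2× N (D1) → no; 1× Cl (D1) → no; 1× C (D3) → match; 1× O (D1) → no; 1× O (D2) → no; 2× C (D1) → no; 1× C (D2) → no.
Summing the matching environments: 5 + 1 = 6 matching atoms.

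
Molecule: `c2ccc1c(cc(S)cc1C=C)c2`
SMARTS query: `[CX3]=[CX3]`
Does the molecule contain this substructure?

Yes

The pattern [CX3]=[CX3] describes a non-aromatic C=C double bond between two sp2 carbons — an alkene.
The molecule carries a vinyl group (-CH=CH2), whose atoms satisfy every constraint of the query, so the pattern matches.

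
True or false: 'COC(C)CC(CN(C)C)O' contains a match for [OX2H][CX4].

The pattern [OX2H][CX4] describes a hydroxyl oxygen bound to an sp3 (X4) carbon — an aliphatic alcohol.
The molecule carries a hydroxyl group (-OH), whose atoms satisfy every constraint of the query, so the pattern matches.

True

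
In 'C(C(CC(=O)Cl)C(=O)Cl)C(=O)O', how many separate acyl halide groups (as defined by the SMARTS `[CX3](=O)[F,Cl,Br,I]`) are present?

[CX3](=O)[F,Cl,Br,I] is the SMARTS for an acyl halide: a carbonyl carbon bonded to a halogen.
The molecule carries 2 separate instances of an acyl chloride (-C(=O)Cl) meeting every constraint; each maps to a distinct set of atoms, giving 2 matches.

2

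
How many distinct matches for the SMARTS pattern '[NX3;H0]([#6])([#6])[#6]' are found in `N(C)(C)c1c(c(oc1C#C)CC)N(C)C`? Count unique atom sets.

2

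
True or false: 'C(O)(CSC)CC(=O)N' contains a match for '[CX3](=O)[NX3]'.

True

The pattern [CX3](=O)[NX3] describes a carbonyl carbon bonded to a trivalent nitrogen — an amide.
The molecule carries a primary amide (-C(=O)NH2), whose atoms satisfy every constraint of the query, so the pattern matches.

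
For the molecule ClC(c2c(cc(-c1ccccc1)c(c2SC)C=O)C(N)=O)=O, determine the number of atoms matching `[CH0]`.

2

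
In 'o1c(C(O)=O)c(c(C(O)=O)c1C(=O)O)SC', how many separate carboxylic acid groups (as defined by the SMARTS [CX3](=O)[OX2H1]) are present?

3

[CX3](=O)[OX2H1] is the SMARTS for a carboxylic acid: an sp2 carbon double-bonded to O and single-bonded to an -OH oxygen.
The molecule carries 3 separate instances of a carboxylic acid group (-C(=O)OH) meeting every constraint; each maps to a distinct set of atoms, giving 3 matches.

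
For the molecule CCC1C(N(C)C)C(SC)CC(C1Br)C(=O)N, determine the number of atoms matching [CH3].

The query [CH3] means: aliphatic carbon with exactly three hydrogens.
Check the 17 heavy atoms by environment: 5× C (H1) → no; 2× C (H2) → no; 1× N (H0) → no; 4× C (H3) → match; 1× Br (H0) → no; 1× S (H0) → no; 1× C (H0) → no; 1× O (H0) → no; 1× N (H2) → no.
That gives 4 matching atoms.

4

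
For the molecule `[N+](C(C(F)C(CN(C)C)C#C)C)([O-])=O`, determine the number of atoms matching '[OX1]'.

2

Check the 14 heavy atoms by environment: 7× C (X4) → no; 1× F (X1) → no; 2× C (X2) → no; 1× N (X3) → no; 1× N (charge +1, X3) → no; 1× O (charge -1, X1) → match; 1× O (X1) → match.
Summing the matching environments: 1 + 1 = 2 matching atoms.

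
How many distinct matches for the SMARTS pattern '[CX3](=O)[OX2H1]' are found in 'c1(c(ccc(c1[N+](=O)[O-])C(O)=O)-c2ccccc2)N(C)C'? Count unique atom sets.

[CX3](=O)[OX2H1] is the SMARTS for a carboxylic acid: an sp2 carbon double-bonded to O and single-bonded to an -OH oxygen.
Exactly one fragment in the molecule meets all constraints, giving 1 match.

1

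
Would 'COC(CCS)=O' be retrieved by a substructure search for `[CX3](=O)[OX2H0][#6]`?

Yes

The pattern [CX3](=O)[OX2H0][#6] describes a carbonyl carbon bonded to an oxygen that is itself bonded to carbon (no H on that O) — an ester.
The molecule carries a methyl-ester group (-C(=O)OCH3), whose atoms satisfy every constraint of the query, so the pattern matches.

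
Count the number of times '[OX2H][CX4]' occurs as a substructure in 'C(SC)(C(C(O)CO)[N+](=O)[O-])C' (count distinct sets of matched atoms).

2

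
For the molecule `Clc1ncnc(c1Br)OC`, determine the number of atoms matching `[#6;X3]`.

Check the 10 heavy atoms by environment: 2× n (aromatic, X2) → no; 4× c (aromatic, X3) → match; 1× Br (X1) → no; 1× Cl (X1) → no; 1× O (X2) → no; 1× C (X4) → no.
That gives 4 matching atoms.

4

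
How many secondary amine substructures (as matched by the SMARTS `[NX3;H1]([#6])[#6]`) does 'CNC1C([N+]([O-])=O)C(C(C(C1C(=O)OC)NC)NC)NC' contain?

[NX3;H1]([#6])[#6] is the SMARTS for a secondary amine: a trivalent nitrogen with one H, bonded to two carbons.
The molecule carries 4 separate instances of an N-methylamino group (-NHCH3) meeting every constraint; each maps to a distinct set of atoms, giving 4 matches.

4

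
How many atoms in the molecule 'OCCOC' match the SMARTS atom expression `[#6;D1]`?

The query [#6;D1] means: carbon bonded to exactly one heavy atom.
Check the 5 heavy atoms by environment: 2× C (D2) → no; 1× O (D1) → no; 1× O (D2) → no; 1× C (D1) → match.
That gives 1 matching atom.

1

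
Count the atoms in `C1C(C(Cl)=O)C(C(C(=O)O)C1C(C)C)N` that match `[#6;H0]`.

2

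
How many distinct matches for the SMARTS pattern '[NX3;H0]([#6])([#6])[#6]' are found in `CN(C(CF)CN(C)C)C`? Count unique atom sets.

2

[NX3;H0]([#6])([#6])[#6] is the SMARTS for a tertiary amine: a trivalent nitrogen with no H, bonded to three carbons.
The molecule carries 2 separate instances of a dimethylamino group (-N(CH3)2) meeting every constraint; each maps to a distinct set of atoms, giving 2 matches.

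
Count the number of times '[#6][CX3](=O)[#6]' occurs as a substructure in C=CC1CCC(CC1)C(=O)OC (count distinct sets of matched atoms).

[#6][CX3](=O)[#6] is the SMARTS for a ketone: a carbonyl carbon (no H) flanked by two carbons.
The molecule has a methyl-ester group (-C(=O)OCH3), but one neighbour of the carbonyl carbon is O, not C; nothing else fits, so there are 0 matches.

0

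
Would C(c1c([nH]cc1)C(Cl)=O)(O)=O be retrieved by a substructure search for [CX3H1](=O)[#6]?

No

The pattern [CX3H1](=O)[#6] describes an sp2 carbon with one H, double-bonded to O and single-bonded to carbon — an aldehyde.
The closest candidate here is a carboxylic acid group (-C(=O)OH), but the carbonyl carbon has H0 and is bonded to O, not H1. No other fragment satisfies the full query, so there is no match.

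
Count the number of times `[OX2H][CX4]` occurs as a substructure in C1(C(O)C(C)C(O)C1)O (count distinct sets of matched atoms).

3

[OX2H][CX4] is the SMARTS for an aliphatic alcohol: a hydroxyl oxygen bound to an sp3 (X4) carbon.
The molecule carries 3 separate instances of a hydroxyl group (-OH) meeting every constraint; each maps to a distinct set of atoms, giving 3 matches.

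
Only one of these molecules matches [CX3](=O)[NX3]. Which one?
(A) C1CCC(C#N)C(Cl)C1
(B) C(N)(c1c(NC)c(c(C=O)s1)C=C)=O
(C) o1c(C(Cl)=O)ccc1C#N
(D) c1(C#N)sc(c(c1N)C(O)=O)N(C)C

B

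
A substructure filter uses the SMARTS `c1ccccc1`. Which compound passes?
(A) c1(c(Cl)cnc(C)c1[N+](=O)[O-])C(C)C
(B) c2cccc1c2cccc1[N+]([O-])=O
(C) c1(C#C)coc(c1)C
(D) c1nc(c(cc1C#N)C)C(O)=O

c1ccccc1 describes six aromatic carbons in a ring (a benzene ring).
(A) has a methyl group (-CH3) but no six-membered all-carbon aromatic ring is present.
(B) contains the required atom environment, so the pattern matches.
(C) has a methyl group (-CH3) but no six-membered all-carbon aromatic ring is present.
(D) has a methyl group (-CH3) but no six-membered all-carbon aromatic ring is present.
So the answer is (B).

B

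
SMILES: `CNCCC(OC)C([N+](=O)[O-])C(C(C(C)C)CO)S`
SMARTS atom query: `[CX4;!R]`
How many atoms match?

The query [CX4;!R] means: aliphatic carbon with four total connections, not in a ring.
Check the 19 heavy atoms by environment: 12× C (X4, acyclic) → match; 1× S (X2, acyclic) → no; 2× O (X2, acyclic) → no; 1× N (X3, acyclic) → no; 1× N (charge +1, X3, acyclic) → no; 1× O (charge -1, X1, acyclic) → no; 1× O (X1, acyclic) → no.
That gives 12 matching atoms.

12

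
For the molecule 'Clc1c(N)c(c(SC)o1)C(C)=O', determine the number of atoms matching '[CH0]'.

1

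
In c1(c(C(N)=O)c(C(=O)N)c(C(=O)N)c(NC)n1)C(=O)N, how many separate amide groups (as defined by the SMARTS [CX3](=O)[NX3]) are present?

[CX3](=O)[NX3] is the SMARTS for an amide: a carbonyl carbon bonded to a trivalent nitrogen.
The molecule carries 4 separate instances of a primary amide (-C(=O)NH2) meeting every constraint; each maps to a distinct set of atoms, giving 4 matches.

4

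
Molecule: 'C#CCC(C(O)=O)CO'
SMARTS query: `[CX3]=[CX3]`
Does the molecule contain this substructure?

The pattern [CX3]=[CX3] describes a non-aromatic C=C double bond between two sp2 carbons — an alkene.
The closest candidate here is an ethynyl group (-C#CH), but the C-C bond is a triple bond, not a double bond. No other fragment satisfies the full query, so there is no match.

No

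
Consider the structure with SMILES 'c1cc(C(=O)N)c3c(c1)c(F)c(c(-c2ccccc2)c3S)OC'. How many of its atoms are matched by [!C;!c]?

5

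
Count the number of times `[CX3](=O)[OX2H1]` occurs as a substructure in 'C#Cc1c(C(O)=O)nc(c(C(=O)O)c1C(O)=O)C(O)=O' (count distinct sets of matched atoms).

[CX3](=O)[OX2H1] is the SMARTS for a carboxylic acid: an sp2 carbon double-bonded to O and single-bonded to an -OH oxygen.
The molecule carries 4 separate instances of a carboxylic acid group (-C(=O)OH) meeting every constraint; each maps to a distinct set of atoms, giving 4 matches.

4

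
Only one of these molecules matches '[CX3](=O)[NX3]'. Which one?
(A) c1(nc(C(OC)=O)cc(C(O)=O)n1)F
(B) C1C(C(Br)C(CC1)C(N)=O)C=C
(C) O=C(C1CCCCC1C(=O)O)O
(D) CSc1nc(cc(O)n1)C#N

[CX3](=O)[NX3] describes a carbonyl carbon bonded to a trivalent nitrogen (an amide).
(A) has a methyl-ester group (-C(=O)OCH3) but the carbonyl is bonded to O, not to an NX3 nitrogen.
(B) contains a primary amide (-C(=O)NH2), which satisfies every atom and bond constraint.
(C) has a carboxylic acid group (-C(=O)OH) but the carbonyl is bonded to O, not to an NX3 nitrogen.
(D) has a nitrile (-C#N) but the nitrile N is NX1 (triple-bonded), not NX3.
So the answer is (B).

B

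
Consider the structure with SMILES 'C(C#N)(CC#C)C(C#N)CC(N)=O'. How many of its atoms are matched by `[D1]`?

Check the 13 heavy atoms by environment: 5× C (D2) → no; 3× C (D3) → no; 1× C (D1) → match; 3× N (D1) → match; 1× O (D1) → match.
Summing the matching environments: 1 + 3 + 1 = 5 matching atoms.

5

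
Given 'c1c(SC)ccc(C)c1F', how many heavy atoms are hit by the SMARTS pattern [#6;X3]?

Check the 10 heavy atoms by environment: 6× c (aromatic, X3) → match; 1× F (X1) → no; 1× S (X2) → no; 2× C (X4) → no.
That gives 6 matching atoms.

6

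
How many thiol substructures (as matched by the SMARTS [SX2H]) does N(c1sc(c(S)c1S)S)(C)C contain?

3

[SX2H] is the SMARTS for a thiol: an aliphatic sulfur with two connections, one being H.
The molecule carries 3 separate instances of a thiol (-SH) meeting every constraint; each maps to a distinct set of atoms, giving 3 matches.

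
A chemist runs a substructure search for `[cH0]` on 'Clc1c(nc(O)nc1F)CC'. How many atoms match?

4

The query [cH0] means: aromatic carbon with no attached hydrogen (substituted or ring-fusion).
Check the 11 heavy atoms by environment: 2× n (aromatic, H0) → no; 4× c (aromatic, H0) → match; 1× C (H2) → no; 1× C (H3) → no; 1× F (H0) → no; 1× O (H1) → no; 1× Cl (H0) → no.
That gives 4 matching atoms.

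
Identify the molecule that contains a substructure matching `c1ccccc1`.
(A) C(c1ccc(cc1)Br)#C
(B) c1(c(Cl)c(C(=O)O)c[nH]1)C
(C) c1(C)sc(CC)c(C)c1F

c1ccccc1 describes six aromatic carbons in a ring (a benzene ring).
(A) contains the required atom environment, so the pattern matches.
(B) has a methyl group (-CH3) but no six-membered all-carbon aromatic ring is present.
(C) has a methyl group (-CH3) but no six-membered all-carbon aromatic ring is present.
So the answer is (A).

A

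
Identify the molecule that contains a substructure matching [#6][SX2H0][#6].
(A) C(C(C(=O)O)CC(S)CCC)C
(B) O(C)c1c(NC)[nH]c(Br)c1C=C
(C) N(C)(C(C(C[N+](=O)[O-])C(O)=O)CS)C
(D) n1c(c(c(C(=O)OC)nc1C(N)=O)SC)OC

D

[#6][SX2H0][#6] describes an aliphatic sulfur bridging two carbons with no H on the sulfur (a thioether).
(A) has a thiol (-SH) but the sulfur has H1, not H0 bridging two carbons.
(B) has a methoxy ether (-OCH3) but the bridging atom is O, not S.
(C) has a thiol (-SH) but the sulfur has H1, not H0 bridging two carbons.
(D) contains a methylthio ether (-SCH3), which satisfies every atom and bond constraint.
So the answer is (D).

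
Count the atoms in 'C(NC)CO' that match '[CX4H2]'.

2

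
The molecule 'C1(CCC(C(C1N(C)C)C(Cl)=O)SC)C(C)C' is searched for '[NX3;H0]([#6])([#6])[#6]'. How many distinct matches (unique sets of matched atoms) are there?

[NX3;H0]([#6])([#6])[#6] is the SMARTS for a tertiary amine: a trivalent nitrogen with no H, bonded to three carbons.
Exactly one fragment in the molecule meets all constraints, giving 1 match.

1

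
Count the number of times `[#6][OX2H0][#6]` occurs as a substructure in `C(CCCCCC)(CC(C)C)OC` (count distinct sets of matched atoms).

[#6][OX2H0][#6] is the SMARTS for an ether: an aliphatic oxygen bridging two carbons with no H on the oxygen.
Exactly one fragment in the molecule meets all constraints, giving 1 match.

1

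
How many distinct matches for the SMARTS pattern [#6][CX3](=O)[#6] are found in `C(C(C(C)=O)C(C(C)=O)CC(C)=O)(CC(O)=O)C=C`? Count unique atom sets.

3

[#6][CX3](=O)[#6] is the SMARTS for a ketone: a carbonyl carbon (no H) flanked by two carbons.
The molecule carries 3 separate instances of an acetyl/ketone group (-C(=O)CH3) meeting every constraint; each maps to a distinct set of atoms, giving 3 matches.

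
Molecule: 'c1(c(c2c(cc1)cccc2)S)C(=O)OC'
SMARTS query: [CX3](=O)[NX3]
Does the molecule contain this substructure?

The pattern [CX3](=O)[NX3] describes a carbonyl carbon bonded to a trivalent nitrogen — an amide.
The closest candidate here is a methyl-ester group (-C(=O)OCH3), but the carbonyl is bonded to O, not to an NX3 nitrogen. No other fragment satisfies the full query, so there is no match.

No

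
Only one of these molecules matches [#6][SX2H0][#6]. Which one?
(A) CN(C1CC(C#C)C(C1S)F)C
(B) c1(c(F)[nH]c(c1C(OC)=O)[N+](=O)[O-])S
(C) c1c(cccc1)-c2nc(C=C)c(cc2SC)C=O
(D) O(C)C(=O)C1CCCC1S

[#6][SX2H0][#6] describes an aliphatic sulfur bridging two carbons with no H on the sulfur (a thioether).
(A) has a thiol (-SH) but the sulfur has H1, not H0 bridging two carbons.
(B) has a thiol (-SH) but the sulfur has H1, not H0 bridging two carbons.
(C) contains a methylthio ether (-SCH3), which satisfies every atom and bond constraint.
(D) has a thiol (-SH) but the sulfur has H1, not H0 bridging two carbons.
So the answer is (C).

C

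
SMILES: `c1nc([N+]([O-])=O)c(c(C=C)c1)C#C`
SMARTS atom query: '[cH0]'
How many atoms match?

3

The query [cH0] means: aromatic carbon with no attached hydrogen (substituted or ring-fusion).
Check the 13 heavy atoms by environment: 1× n (aromatic, H0) → no; 2× c (aromatic, H1) → no; 3× c (aromatic, H0) → match; 2× C (H1) → no; 1× C (H2) → no; 1× N (charge +1, H0) → no; 1× O (charge -1, H0) → no; 1× O (H0) → no; 1× C (H0) → no.
That gives 3 matching atoms.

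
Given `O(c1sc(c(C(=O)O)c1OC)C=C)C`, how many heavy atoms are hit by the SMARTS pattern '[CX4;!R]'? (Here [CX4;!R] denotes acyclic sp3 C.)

2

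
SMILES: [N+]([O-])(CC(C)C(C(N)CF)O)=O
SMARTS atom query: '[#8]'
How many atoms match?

The query [#8] means: #8 matches any oxygen atom.
Check the 12 heavy atoms by environment: 6× C → no; 1× N → no; 1× F → no; 2× O → match; 1× N (charge +1) → no; 1× O (charge -1) → match.
Summing the matching environments: 2 + 1 = 3 matching atoms.

3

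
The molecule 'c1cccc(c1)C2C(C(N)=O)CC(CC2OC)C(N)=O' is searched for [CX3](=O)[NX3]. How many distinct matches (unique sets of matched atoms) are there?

2

[CX3](=O)[NX3] is the SMARTS for an amide: a carbonyl carbon bonded to a trivalent nitrogen.
The molecule carries 2 separate instances of a primary amide (-C(=O)NH2) meeting every constraint; each maps to a distinct set of atoms, giving 2 matches.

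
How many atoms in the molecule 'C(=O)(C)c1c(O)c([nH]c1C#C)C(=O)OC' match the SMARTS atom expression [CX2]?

2

Check the 15 heavy atoms by environment: 1× n (aromatic, X3) → no; 4× c (aromatic, X3) → no; 2× C (X3) → no; 2× O (X1) → no; 2× O (X2) → no; 2× C (X4) → no; 2× C (X2) → match.
That gives 2 matching atoms.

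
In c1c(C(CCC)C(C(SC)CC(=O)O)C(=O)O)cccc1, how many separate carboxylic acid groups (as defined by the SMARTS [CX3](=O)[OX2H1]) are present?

[CX3](=O)[OX2H1] is the SMARTS for a carboxylic acid: an sp2 carbon double-bonded to O and single-bonded to an -OH oxygen.
The molecule carries 2 separate instances of a carboxylic acid group (-C(=O)OH) meeting every constraint; each maps to a distinct set of atoms, giving 2 matches.

2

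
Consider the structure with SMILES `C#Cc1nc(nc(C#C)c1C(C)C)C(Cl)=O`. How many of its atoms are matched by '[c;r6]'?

4

Check the 16 heavy atoms by environment: 2× n (aromatic, in 6-ring) → no; 4× c (aromatic, in 6-ring) → match; 8× C (acyclic) → no; 1× O (acyclic) → no; 1× Cl (acyclic) → no.
That gives 4 matching atoms.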